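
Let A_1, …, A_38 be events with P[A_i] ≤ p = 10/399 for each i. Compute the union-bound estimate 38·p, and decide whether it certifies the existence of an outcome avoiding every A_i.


Union bound: P[∪_{i=1}^{38} A_i] ≤ Σ_i P[A_i] ≤ 38·p = 38·(10/399) = 20/21.
Numerically: 20/21 ≈ 0.95238.
Is 20/21 < 1? YES.
Since P[∪ A_i] ≤ 20/21 < 1, the complement has P[∩ A_i^c] ≥ 1 − 20/21 = 1/21 > 0, so some outcome avoids every A_i.

38·p = 20/21 ≈ 0.95238; existence CERTIFIED by the union bound.


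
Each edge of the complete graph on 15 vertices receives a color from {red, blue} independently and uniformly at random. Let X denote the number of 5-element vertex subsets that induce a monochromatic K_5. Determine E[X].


Let X = Σ_S X_S over the C(15, 5) = 3003 subsets S of size 5, where X_S = 1 if the K_5 on S is monochromatic.
For a fixed S, the K_5 on S has C(5, 2) = 10 edges. P[all 10 edges red] = (1/2)^10, and likewise for blue, so P[monochromatic] = 2·(1/2)^10 = 2^{1 − 10} = 1/512.
Summing: E[X] = C(15, 5) · 2^{1 − 10} = 3003 · 1/512 = 3003/512.
Numerically: E[X] ≈ 5.865.

E[X] = C(15,5)·2^(1−C(5,2)) = 3003/512 ≈ 5.865.


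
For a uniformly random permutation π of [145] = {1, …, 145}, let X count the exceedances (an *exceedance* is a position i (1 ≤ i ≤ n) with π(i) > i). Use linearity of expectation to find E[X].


Write X = Σ_{i=1}^{145} X_i, where X_i = 1_{π(i) > i}.
For each fixed i, π(i) is uniform over {1, …, 145} (marginal of a uniform permutation), so P[π(i) > i] = (n − i)/n. Summing: Σ_{i=1}^{145} (n − i)/n = (0 + 1 + … + 144)/145 = 145(145 − 1)/(2·145) = (145 − 1)/2.
Hence E[X] = Σ_{i=1}^{145} (145 − i)/145 = 72 ≈ 72.000000.

E[X] = 72 = 72.000000.


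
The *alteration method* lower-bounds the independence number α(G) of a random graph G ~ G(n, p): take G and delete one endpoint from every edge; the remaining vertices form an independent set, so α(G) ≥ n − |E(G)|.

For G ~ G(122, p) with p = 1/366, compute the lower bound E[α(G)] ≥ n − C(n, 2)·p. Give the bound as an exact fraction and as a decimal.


E[|E(G)|] = C(122, 2)·p = 7381 · (1/366) = 121/6.
E[α(G)] ≥ n − E[|E(G)|] = 122 − 121/6 = 611/6.
Numerically: ≈ 101.83333.
(This is only a lower bound; the true E[α(G)] may be larger.)

E[α(G)] ≥ 611/6 ≈ 101.83333.


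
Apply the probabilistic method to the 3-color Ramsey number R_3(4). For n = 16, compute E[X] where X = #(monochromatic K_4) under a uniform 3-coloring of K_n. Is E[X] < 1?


E[X] = C(16, 4) · 3^{1 − 6} = 1820 · 3^{−5} = 1820/243.
As a reduced fraction: E[X] = 1820/243 ≈ 7.489712.
Is E[X] < 1? NO.
Since E[X] ≥ 1, the first-moment bound is inconclusive at n = 16; it does NOT by itself certify R_3(4) > 16.

E[X] = 1820/243 ≈ 7.489712; E[X] ≥ 1; first-moment method inconclusive here.


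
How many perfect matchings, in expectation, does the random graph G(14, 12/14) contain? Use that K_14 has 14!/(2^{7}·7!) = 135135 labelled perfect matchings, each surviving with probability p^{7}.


K_14 has 14!/(2^{7}·7!) = 135135 labelled perfect matchings.
For each such perfect matching H, let X_H = 1 if all 7 edges of H are present in G. Then P[X_H = 1] = p^{7} = (6/7)^{7} = 279936/823543.
Summing the indicators: E[X] = Σ_H E[X_H] = 135135 · p^{7} = 135135 · 279936/823543 = 5404164480/117649.
Numerically: E[X] ≈ 45934.6.

E[X] = 135135 · (6/7)^{7} = 5404164480/117649 ≈ 45934.6.


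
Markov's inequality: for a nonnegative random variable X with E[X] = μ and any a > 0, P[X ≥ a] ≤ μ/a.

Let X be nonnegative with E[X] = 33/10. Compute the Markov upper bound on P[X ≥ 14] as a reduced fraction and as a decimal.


μ = E[X] = 33/10, a = 14.
Markov: P[X ≥ 14] ≤ μ/a = (33/10)/14 = 33/140.
Numerically: ≈ 0.235714.
(Since a = 14 > μ = 3.300000, the bound 33/140 is < 1 and informative.)

P[X ≥ 14] ≤ 33/140 ≈ 0.235714.


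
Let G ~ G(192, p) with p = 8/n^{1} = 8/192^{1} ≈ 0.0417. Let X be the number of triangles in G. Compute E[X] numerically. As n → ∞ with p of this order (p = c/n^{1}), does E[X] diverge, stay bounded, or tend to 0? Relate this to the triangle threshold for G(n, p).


Number of potential triangles: C(192, 3) = 1161280.
Each occurs with probability p³ ≈ (0.0417)³ ≈ 7.23380e-05.
By linearity: E[X] = C(192, 3)·p³ ≈ 1161280 · 7.23380e-05 ≈ 84.005.
Here α = 1, so p = 8/n is exactly at the triangle threshold p ~ 1/n. Asymptotically E[X] → c³/6 = 8³/6 = 256/3 ≈ 85.333, a bounded constant. In this regime the triangle count is asymptotically Poisson(c³/6).

E[X] ≈ 84.005; in regime p = Θ(1/n^{1}) E[X] stays bounded (at the triangle threshold p ~ 1/n).


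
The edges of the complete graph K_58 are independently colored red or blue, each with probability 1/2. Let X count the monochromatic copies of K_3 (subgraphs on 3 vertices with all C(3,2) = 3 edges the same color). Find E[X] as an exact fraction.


Let X = Σ_S X_S over the C(58, 3) = 30856 subsets S of size 3, where X_S = 1 if the K_3 on S is monochromatic.
For a fixed S, the K_3 on S has C(3, 2) = 3 edges. P[all 3 edges red] = (1/2)^3, and likewise for blue, so P[monochromatic] = 2·(1/2)^3 = 2^{1 − 3} = 1/4.
Summing: E[X] = C(58, 3) · 2^{1 − 3} = 30856 · 1/4 = 7714.
Numerically: E[X] ≈ 7714.00000.

E[X] = C(58,3)·2^(1−C(3,2)) = 7714 ≈ 7714.00000.


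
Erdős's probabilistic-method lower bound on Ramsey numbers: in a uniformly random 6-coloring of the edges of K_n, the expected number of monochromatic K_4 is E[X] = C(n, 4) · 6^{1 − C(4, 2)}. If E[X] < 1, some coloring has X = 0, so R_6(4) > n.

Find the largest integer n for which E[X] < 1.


We need C(n, 4) · 6^{1 − 6} < 1, i.e. C(n, 4) < 6^{6 − 1} = 7776.
Check values of n near the boundary:
  n = 20: C(20, 4) = 4845; 4845 < 7776? YES
  n = 21: C(21, 4) = 5985; 5985 < 7776? YES
  n = 22: C(22, 4) = 7315; 7315 < 7776? YES
  n = 23: C(23, 4) = 8855; 8855 < 7776? NO
  n = 24: C(24, 4) = 10626; 10626 < 7776? NO
  n = 25: C(25, 4) = 12650; 12650 < 7776? NO
The largest n with C(n, 4) < 7776 is n = 22 (where E[X] = 7315/7776 ≈ 0.941). Hence R_6(4) > 22, i.e. R_6(4) ≥ 23.

Largest n = 22; hence R_6(4) > 22.


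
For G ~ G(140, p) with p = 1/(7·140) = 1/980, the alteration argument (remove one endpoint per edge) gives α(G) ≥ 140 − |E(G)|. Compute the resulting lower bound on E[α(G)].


E[|E(G)|] = C(140, 2)·p = 9730 · (1/980) = 139/14.
E[α(G)] ≥ n − E[|E(G)|] = 140 − 139/14 = 1821/14.
Numerically: ≈ 130.07143.
(This is only a lower bound; the true E[α(G)] may be larger.)

E[α(G)] ≥ 1821/14 ≈ 130.07143.


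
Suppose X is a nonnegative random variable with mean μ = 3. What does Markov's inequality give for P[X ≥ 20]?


μ = E[X] = 3, a = 20.
Markov: P[X ≥ 20] ≤ μ/a = (3)/20 = 3/20.
Numerically: ≈ 0.1500.
(Since a = 20 > μ = 3.0000, the bound 3/20 is < 1 and informative.)

P[X ≥ 20] ≤ 3/20 ≈ 0.1500.


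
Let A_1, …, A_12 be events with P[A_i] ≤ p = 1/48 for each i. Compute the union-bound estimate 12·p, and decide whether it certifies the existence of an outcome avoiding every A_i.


Union bound: P[∪_{i=1}^{12} A_i] ≤ Σ_i P[A_i] ≤ 12·p = 12·(1/48) = 1/4.
Numerically: 1/4 ≈ 0.25000.
Is 1/4 < 1? YES.
Since P[∪ A_i] ≤ 1/4 < 1, the complement has P[∩ A_i^c] ≥ 1 − 1/4 = 3/4 > 0, so some outcome avoids every A_i.

12·p = 1/4 ≈ 0.25000; existence CERTIFIED by the union bound.


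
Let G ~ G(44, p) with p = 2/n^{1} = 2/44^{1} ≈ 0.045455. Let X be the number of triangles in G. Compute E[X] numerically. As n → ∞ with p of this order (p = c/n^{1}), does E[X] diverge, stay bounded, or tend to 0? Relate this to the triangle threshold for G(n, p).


Number of potential triangles: C(44, 3) = 13244.
Each occurs with probability p³ ≈ (0.045455)³ ≈ 9.3914350e-05.
By linearity: E[X] = C(44, 3)·p³ ≈ 13244 · 9.3914350e-05 ≈ 1.24380.
Here α = 1, so p = 2/n is exactly at the triangle threshold p ~ 1/n. Asymptotically E[X] → c³/6 = 2³/6 = 4/3 ≈ 1.33333, a bounded constant. In this regime the triangle count is asymptotically Poisson(c³/6).

E[X] ≈ 1.24380; in regime p = Θ(1/n^{1}) E[X] stays bounded (at the triangle threshold p ~ 1/n).


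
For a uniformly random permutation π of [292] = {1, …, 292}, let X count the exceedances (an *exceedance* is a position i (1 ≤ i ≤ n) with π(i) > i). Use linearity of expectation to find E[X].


Write X = Σ_{i=1}^{292} X_i, where X_i = 1_{π(i) > i}.
For each fixed i, π(i) is uniform over {1, …, 292} (marginal of a uniform permutation), so P[π(i) > i] = (n − i)/n. Summing: Σ_{i=1}^{292} (n − i)/n = (0 + 1 + … + 291)/292 = 292(292 − 1)/(2·292) = (292 − 1)/2.
Hence E[X] = Σ_{i=1}^{292} (292 − i)/292 = 291/2 ≈ 145.5000.

E[X] = 291/2 = 145.5000.


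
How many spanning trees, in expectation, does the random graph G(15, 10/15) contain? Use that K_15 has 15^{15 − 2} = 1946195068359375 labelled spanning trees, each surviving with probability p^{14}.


K_15 has 15^{15 − 2} = 1946195068359375 labelled spanning trees.
For each such spanning tree H, let X_H = 1 if all 14 edges of H are present in G. Then P[X_H = 1] = p^{14} = (2/3)^{14} = 16384/4782969.
By linearity: E[X] = Σ_H E[X_H] = 1946195068359375 · p^{14} = 1946195068359375 · 16384/4782969 = 20000000000000/3.
Numerically: E[X] ≈ 6.67e+12.

E[X] = 1946195068359375 · (2/3)^{14} = 20000000000000/3 ≈ 6.67e+12.


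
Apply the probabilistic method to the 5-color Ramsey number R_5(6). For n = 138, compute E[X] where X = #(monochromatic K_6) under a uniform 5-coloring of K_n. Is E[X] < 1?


E[X] = C(138, 6) · 5^{1 − 15} = 8592039666 · 5^{−14} = 8592039666/6103515625.
As a reduced fraction: E[X] = 8592039666/6103515625 ≈ 1.4077198.
Is E[X] < 1? NO.
Since E[X] ≥ 1, the first-moment bound is inconclusive at n = 138; it does NOT by itself certify R_5(6) > 138.

E[X] = 8592039666/6103515625 ≈ 1.4077198; E[X] ≥ 1; first-moment method inconclusive here.


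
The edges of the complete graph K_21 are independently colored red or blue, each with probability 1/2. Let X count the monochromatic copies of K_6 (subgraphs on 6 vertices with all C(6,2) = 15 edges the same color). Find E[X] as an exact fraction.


Let X = Σ_S X_S over the C(21, 6) = 54264 subsets S of size 6, where X_S = 1 if the K_6 on S is monochromatic.
For a fixed S, the K_6 on S has C(6, 2) = 15 edges. P[all 15 edges red] = (1/2)^15, and likewise for blue, so P[monochromatic] = 2·(1/2)^15 = 2^{1 − 15} = 1/16384.
Summing: E[X] = C(21, 6) · 2^{1 − 15} = 54264 · 1/16384 = 6783/2048.
Numerically: E[X] ≈ 3.312012.

E[X] = C(21,6)·2^(1−C(6,2)) = 6783/2048 ≈ 3.312012.


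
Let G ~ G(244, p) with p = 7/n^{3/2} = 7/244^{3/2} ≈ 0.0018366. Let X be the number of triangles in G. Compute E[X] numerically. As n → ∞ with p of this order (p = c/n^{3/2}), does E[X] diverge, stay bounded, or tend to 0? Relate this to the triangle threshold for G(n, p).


Number of potential triangles: C(244, 3) = 2391444.
Each occurs with probability p³ ≈ (0.0018366)³ ≈ 6.1949799e-09.
By linearity: E[X] = C(244, 3)·p³ ≈ 2391444 · 6.1949799e-09 ≈ 0.01481.
Since α = 3/2 > 1, p = c/n^{3/2} = o(1/n) is below the triangle threshold p ~ 1/n. Asymptotically E[X] ~ (c³/6)·n^{3(1−α)} = (7³/6)·n^{-1.5} → 0, so by Markov's inequality G has no triangles w.h.p.

E[X] ≈ 0.01481; in regime p = Θ(1/n^{3/2}) E[X] tends to 0 (below the triangle threshold p ~ 1/n).


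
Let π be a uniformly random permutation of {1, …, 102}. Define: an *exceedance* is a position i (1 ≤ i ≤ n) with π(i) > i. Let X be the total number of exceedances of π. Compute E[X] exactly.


Write X = Σ_{i=1}^{102} X_i, where X_i = 1_{π(i) > i}.
For each fixed i, π(i) is uniform over {1, …, 102} (marginal of a uniform permutation), so P[π(i) > i] = (n − i)/n. Summing: Σ_{i=1}^{102} (n − i)/n = (0 + 1 + … + 101)/102 = 102(102 − 1)/(2·102) = (102 − 1)/2.
Hence E[X] = Σ_{i=1}^{102} (102 − i)/102 = 101/2 ≈ 50.5000.

E[X] = 101/2 = 50.5000.


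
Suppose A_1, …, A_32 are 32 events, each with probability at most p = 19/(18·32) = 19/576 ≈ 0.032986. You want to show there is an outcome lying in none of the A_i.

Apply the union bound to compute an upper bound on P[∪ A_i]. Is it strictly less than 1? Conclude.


Union bound: P[∪_{i=1}^{32} A_i] ≤ Σ_i P[A_i] ≤ 32·p = 32·(19/576) = 19/18.
Numerically: 19/18 ≈ 1.055556.
Is 19/18 < 1? NO.
Since the bound 19/18 is ≥ 1, the union bound is uninformative here; it does NOT by itself certify existence.

32·p = 19/18 ≈ 1.055556; existence NOT certified by the union bound.


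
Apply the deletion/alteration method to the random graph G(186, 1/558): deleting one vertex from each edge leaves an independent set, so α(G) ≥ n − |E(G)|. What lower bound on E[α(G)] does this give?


E[|E(G)|] = C(186, 2)·p = 17205 · (1/558) = 185/6.
E[α(G)] ≥ n − E[|E(G)|] = 186 − 185/6 = 931/6.
Numerically: ≈ 155.167.
(This is only a lower bound; the true E[α(G)] may be larger.)

E[α(G)] ≥ 931/6 ≈ 155.167.


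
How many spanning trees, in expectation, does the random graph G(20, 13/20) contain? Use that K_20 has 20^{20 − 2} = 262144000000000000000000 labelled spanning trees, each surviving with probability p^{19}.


K_20 has 20^{20 − 2} = 262144000000000000000000 labelled spanning trees.
For each such spanning tree H, let X_H = 1 if all 19 edges of H are present in G. Then P[X_H = 1] = p^{19} = (13/20)^{19} = 1461920290375446110677/5242880000000000000000000.
By linearity: E[X] = Σ_H E[X_H] = 262144000000000000000000 · p^{19} = 262144000000000000000000 · 1461920290375446110677/5242880000000000000000000 = 1461920290375446110677/20.
Numerically: E[X] ≈ 7.31e+19.

E[X] = 262144000000000000000000 · (13/20)^{19} = 1461920290375446110677/20 ≈ 7.31e+19.


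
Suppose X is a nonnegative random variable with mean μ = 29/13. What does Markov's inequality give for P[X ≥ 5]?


μ = E[X] = 29/13, a = 5.
Markov: P[X ≥ 5] ≤ μ/a = (29/13)/5 = 29/65.
Numerically: ≈ 0.44615.
(Since a = 5 > μ = 2.23077, the bound 29/65 is < 1 and informative.)

P[X ≥ 5] ≤ 29/65 ≈ 0.44615.


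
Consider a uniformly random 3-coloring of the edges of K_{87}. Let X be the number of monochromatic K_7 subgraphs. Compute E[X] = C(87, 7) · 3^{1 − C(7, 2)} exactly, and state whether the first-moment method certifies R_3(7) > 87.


E[X] = C(87, 7) · 3^{1 − 21} = 5843355957 · 3^{−20} = 5843355957/3486784401.
As a reduced fraction: E[X] = 72140197/43046721 ≈ 1.6759.
Is E[X] < 1? NO.
Since E[X] ≥ 1, the first-moment bound is inconclusive at n = 87; it does NOT by itself certify R_3(7) > 87.

E[X] = 72140197/43046721 ≈ 1.6759; E[X] ≥ 1; first-moment method inconclusive here.


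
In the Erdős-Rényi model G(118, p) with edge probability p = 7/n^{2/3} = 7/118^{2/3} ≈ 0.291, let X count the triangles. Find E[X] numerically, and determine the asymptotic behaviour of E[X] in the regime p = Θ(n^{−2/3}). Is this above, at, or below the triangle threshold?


Number of potential triangles: C(118, 3) = 266916.
Each occurs with probability p³ ≈ (0.291)³ ≈ 2.46337e-02.
By linearity: E[X] = C(118, 3)·p³ ≈ 266916 · 2.46337e-02 ≈ 6575.136.
Since α = 2/3 < 1, p = c/n^{2/3} ≫ 1/n is above the triangle threshold p ~ 1/n. Asymptotically E[X] ~ (c³/6)·n^{3(1−α)} = (7³/6)·n^{1} → ∞; triangles are abundant w.h.p.

E[X] ≈ 6575.136; in regime p = Θ(1/n^{2/3}) E[X] diverges (above the triangle threshold p ~ 1/n).


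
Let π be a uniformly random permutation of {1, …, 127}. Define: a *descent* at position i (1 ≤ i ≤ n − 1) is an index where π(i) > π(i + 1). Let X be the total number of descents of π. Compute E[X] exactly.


Write X = Σ X_I over i = 1, …, 126, with X_I the indicator of one descent.
There are 126 indicators.
For each fixed i, the pair (π(i), π(i+1)) is a uniformly random ordered pair of distinct values from {1, …, 127}; by symmetry P[π(i) > π(i+1)] = 1/2.
By linearity: E[X] = 126 · (1/2) = (127 − 1) · (1/2) = 63 ≈ 63.00000.

E[X] = 63 = 63.00000.


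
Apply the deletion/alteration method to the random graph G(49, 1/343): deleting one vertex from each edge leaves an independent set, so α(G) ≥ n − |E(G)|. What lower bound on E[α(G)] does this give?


E[|E(G)|] = C(49, 2)·p = 1176 · (1/343) = 24/7.
E[α(G)] ≥ n − E[|E(G)|] = 49 − 24/7 = 319/7.
Numerically: ≈ 45.571429.
(This is only a lower bound; the true E[α(G)] may be larger.)

E[α(G)] ≥ 319/7 ≈ 45.571429.


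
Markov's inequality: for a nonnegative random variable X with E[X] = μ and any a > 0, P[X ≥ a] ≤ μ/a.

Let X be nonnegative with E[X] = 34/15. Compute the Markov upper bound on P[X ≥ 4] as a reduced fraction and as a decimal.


μ = E[X] = 34/15, a = 4.
Markov: P[X ≥ 4] ≤ μ/a = (34/15)/4 = 17/30.
Numerically: ≈ 0.56667.
(Since a = 4 > μ = 2.26667, the bound 17/30 is < 1 and informative.)

P[X ≥ 4] ≤ 17/30 ≈ 0.56667.


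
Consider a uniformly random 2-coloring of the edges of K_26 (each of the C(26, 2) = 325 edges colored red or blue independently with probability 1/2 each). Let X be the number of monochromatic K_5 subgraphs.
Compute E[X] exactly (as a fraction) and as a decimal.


Let X = Σ_S X_S over the C(26, 5) = 65780 subsets S of size 5, where X_S = 1 if the K_5 on S is monochromatic.
For a fixed S, the K_5 on S has C(5, 2) = 10 edges. P[all 10 edges red] = (1/2)^10, and likewise for blue, so P[monochromatic] = 2·(1/2)^10 = 2^{1 − 10} = 1/512.
By linearity: E[X] = C(26, 5) · 2^{1 − 10} = 65780 · 1/512 = 16445/128.
Numerically: E[X] ≈ 128.4766.

E[X] = C(26,5)·2^(1−C(5,2)) = 16445/128 ≈ 128.4766.


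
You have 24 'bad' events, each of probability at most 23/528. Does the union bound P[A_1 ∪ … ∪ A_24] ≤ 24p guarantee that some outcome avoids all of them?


Union bound: P[∪_{i=1}^{24} A_i] ≤ Σ_i P[A_i] ≤ 24·p = 24·(23/528) = 23/22.
Numerically: 23/22 ≈ 1.0454545.
Is 23/22 < 1? NO.
Since the bound 23/22 is ≥ 1, the union bound is uninformative here; it does NOT by itself certify existence.

24·p = 23/22 ≈ 1.0454545; existence NOT certified by the union bound.


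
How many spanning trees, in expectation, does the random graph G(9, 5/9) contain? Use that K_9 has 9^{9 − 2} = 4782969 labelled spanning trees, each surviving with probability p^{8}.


K_9 has 9^{9 − 2} = 4782969 labelled spanning trees.
For each such spanning tree H, let X_H = 1 if all 8 edges of H are present in G. Then P[X_H = 1] = p^{8} = (5/9)^{8} = 390625/43046721.
Summing the indicators: E[X] = Σ_H E[X_H] = 4782969 · p^{8} = 4782969 · 390625/43046721 = 390625/9.
Numerically: E[X] ≈ 43403.

E[X] = 4782969 · (5/9)^{8} = 390625/9 ≈ 43403.


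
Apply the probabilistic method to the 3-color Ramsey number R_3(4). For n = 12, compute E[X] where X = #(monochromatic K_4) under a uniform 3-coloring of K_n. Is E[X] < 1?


E[X] = C(12, 4) · 3^{1 − 6} = 495 · 3^{−5} = 495/243.
As a reduced fraction: E[X] = 55/27 ≈ 2.0370.
Is E[X] < 1? NO.
Since E[X] ≥ 1, the first-moment bound is inconclusive at n = 12; it does NOT by itself certify R_3(4) > 12.

E[X] = 55/27 ≈ 2.0370; E[X] ≥ 1; first-moment method inconclusive here.


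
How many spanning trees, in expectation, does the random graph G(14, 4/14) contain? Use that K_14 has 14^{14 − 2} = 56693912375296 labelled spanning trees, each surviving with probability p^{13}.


K_14 has 14^{14 − 2} = 56693912375296 labelled spanning trees.
For each such spanning tree H, let X_H = 1 if all 13 edges of H are present in G. Then P[X_H = 1] = p^{13} = (2/7)^{13} = 8192/96889010407.
Summing the indicators: E[X] = Σ_H E[X_H] = 56693912375296 · p^{13} = 56693912375296 · 8192/96889010407 = 33554432/7.
Numerically: E[X] ≈ 4.79349e+06.

E[X] = 56693912375296 · (2/7)^{13} = 33554432/7 ≈ 4.79349e+06.


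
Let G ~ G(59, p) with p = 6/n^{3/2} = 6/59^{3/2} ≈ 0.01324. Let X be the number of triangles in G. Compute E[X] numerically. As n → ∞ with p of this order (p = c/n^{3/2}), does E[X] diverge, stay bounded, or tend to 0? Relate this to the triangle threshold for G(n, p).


Number of potential triangles: C(59, 3) = 32509.
Each occurs with probability p³ ≈ (0.01324)³ ≈ 2.320704e-06.
By linearity: E[X] = C(59, 3)·p³ ≈ 32509 · 2.320704e-06 ≈ 0.0754.
Since α = 3/2 > 1, p = c/n^{3/2} = o(1/n) is below the triangle threshold p ~ 1/n. Asymptotically E[X] ~ (c³/6)·n^{3(1−α)} = (6³/6)·n^{-1.5} → 0, so by Markov's inequality G has no triangles w.h.p.

E[X] ≈ 0.0754; in regime p = Θ(1/n^{3/2}) E[X] tends to 0 (below the triangle threshold p ~ 1/n).


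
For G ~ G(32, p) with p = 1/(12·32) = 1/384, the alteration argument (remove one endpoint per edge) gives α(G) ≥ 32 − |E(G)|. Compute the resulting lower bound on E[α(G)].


E[|E(G)|] = C(32, 2)·p = 496 · (1/384) = 31/24.
E[α(G)] ≥ n − E[|E(G)|] = 32 − 31/24 = 737/24.
Numerically: ≈ 30.7083.
(This is only a lower bound; the true E[α(G)] may be larger.)

E[α(G)] ≥ 737/24 ≈ 30.7083.


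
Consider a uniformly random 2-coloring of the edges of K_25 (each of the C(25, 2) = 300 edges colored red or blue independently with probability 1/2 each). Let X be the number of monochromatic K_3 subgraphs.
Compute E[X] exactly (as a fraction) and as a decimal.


Let X = Σ_S X_S over the C(25, 3) = 2300 subsets S of size 3, where X_S = 1 if the K_3 on S is monochromatic.
For a fixed S, the K_3 on S has C(3, 2) = 3 edges. P[all 3 edges red] = (1/2)^3, and likewise for blue, so P[monochromatic] = 2·(1/2)^3 = 2^{1 − 3} = 1/4.
By linearity: E[X] = C(25, 3) · 2^{1 − 3} = 2300 · 1/4 = 575.
Numerically: E[X] ≈ 575.00000.

E[X] = C(25,3)·2^(1−C(3,2)) = 575 ≈ 575.00000.


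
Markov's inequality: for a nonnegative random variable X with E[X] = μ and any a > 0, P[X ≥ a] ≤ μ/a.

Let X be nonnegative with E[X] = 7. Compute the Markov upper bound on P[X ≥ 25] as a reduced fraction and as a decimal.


μ = E[X] = 7, a = 25.
Markov: P[X ≥ 25] ≤ μ/a = (7)/25 = 7/25.
Numerically: ≈ 0.280.
(Since a = 25 > μ = 7.000, the bound 7/25 is < 1 and informative.)

P[X ≥ 25] ≤ 7/25 ≈ 0.280.


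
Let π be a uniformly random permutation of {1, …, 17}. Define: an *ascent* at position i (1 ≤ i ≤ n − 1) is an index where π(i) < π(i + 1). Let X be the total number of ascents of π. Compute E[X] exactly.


Write X = Σ X_I over i = 1, …, 16, with X_I the indicator of one ascent.
There are 16 indicators.
For each fixed i, the pair (π(i), π(i+1)) is a uniformly random ordered pair of distinct values from {1, …, 17}; by symmetry P[π(i) < π(i+1)] = 1/2.
By linearity: E[X] = 16 · (1/2) = (17 − 1) · (1/2) = 8 ≈ 8.000.

E[X] = 8 = 8.000.


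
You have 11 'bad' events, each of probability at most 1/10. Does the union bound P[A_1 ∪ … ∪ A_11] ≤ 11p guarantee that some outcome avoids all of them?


Union bound: P[∪_{i=1}^{11} A_i] ≤ Σ_i P[A_i] ≤ 11·p = 11·(1/10) = 11/10.
Numerically: 11/10 ≈ 1.1000.
Is 11/10 < 1? NO.
Since the bound 11/10 is ≥ 1, the union bound is uninformative here; it does NOT by itself certify existence.

11·p = 11/10 ≈ 1.1000; existence NOT certified by the union bound.


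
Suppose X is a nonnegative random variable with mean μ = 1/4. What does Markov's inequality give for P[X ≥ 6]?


μ = E[X] = 1/4, a = 6.
Markov: P[X ≥ 6] ≤ μ/a = (1/4)/6 = 1/24.
Numerically: ≈ 0.04167.
(Since a = 6 > μ = 0.25000, the bound 1/24 is < 1 and informative.)

P[X ≥ 6] ≤ 1/24 ≈ 0.04167.


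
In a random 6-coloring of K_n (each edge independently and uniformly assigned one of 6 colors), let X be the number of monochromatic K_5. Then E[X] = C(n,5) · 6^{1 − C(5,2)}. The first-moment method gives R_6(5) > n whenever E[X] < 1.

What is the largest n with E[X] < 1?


We need C(n, 5) · 6^{1 − 10} < 1, i.e. C(n, 5) < 6^{10 − 1} = 10077696.
Check values of n near the boundary:
  n = 61: C(61, 5) = 5949147; 5949147 < 10077696? YES
  n = 62: C(62, 5) = 6471002; 6471002 < 10077696? YES
  n = 63: C(63, 5) = 7028847; 7028847 < 10077696? YES
  n = 64: C(64, 5) = 7624512; 7624512 < 10077696? YES
  n = 65: C(65, 5) = 8259888; 8259888 < 10077696? YES
  n = 66: C(66, 5) = 8936928; 8936928 < 10077696? YES
  n = 67: C(67, 5) = 9657648; 9657648 < 10077696? YES
  n = 68: C(68, 5) = 10424128; 10424128 < 10077696? NO
  n = 69: C(69, 5) = 11238513; 11238513 < 10077696? NO
  n = 70: C(70, 5) = 12103014; 12103014 < 10077696? NO
The largest n with C(n, 5) < 10077696 is n = 67 (where E[X] = 67067/69984 ≈ 0.958). Hence R_6(5) > 67, i.e. R_6(5) ≥ 68.

Largest n = 67; hence R_6(5) > 67.


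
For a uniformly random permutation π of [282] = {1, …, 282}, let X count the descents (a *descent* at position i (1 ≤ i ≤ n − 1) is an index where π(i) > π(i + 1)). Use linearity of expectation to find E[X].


Write X = Σ X_I over i = 1, …, 281, with X_I the indicator of one descent.
There are 281 indicators.
For each fixed i, the pair (π(i), π(i+1)) is a uniformly random ordered pair of distinct values from {1, …, 282}; by symmetry P[π(i) > π(i+1)] = 1/2.
By linearity: E[X] = 281 · (1/2) = (282 − 1) · (1/2) = 281/2 ≈ 140.500000.

E[X] = 281/2 = 140.500000.


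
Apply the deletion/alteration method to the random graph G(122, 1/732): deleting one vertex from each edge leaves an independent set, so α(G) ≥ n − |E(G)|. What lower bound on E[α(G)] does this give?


E[|E(G)|] = C(122, 2)·p = 7381 · (1/732) = 121/12.
E[α(G)] ≥ n − E[|E(G)|] = 122 − 121/12 = 1343/12.
Numerically: ≈ 111.916667.
(This is only a lower bound; the true E[α(G)] may be larger.)

E[α(G)] ≥ 1343/12 ≈ 111.916667.


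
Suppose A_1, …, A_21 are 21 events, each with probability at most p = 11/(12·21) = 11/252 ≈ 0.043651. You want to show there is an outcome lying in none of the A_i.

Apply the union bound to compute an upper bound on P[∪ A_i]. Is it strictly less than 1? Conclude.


Union bound: P[∪_{i=1}^{21} A_i] ≤ Σ_i P[A_i] ≤ 21·p = 21·(11/252) = 11/12.
Numerically: 11/12 ≈ 0.916667.
Is 11/12 < 1? YES.
Since P[∪ A_i] ≤ 11/12 < 1, the complement has P[∩ A_i^c] ≥ 1 − 11/12 = 1/12 > 0, so some outcome avoids every A_i.

21·p = 11/12 ≈ 0.916667; existence CERTIFIED by the union bound.


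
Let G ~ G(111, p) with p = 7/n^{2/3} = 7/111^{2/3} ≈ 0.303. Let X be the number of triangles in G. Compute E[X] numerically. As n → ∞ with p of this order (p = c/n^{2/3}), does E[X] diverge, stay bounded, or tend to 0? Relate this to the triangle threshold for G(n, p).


Number of potential triangles: C(111, 3) = 221815.
Each occurs with probability p³ ≈ (0.303)³ ≈ 2.78386e-02.
By linearity: E[X] = C(111, 3)·p³ ≈ 221815 · 2.78386e-02 ≈ 6175.030.
Since α = 2/3 < 1, p = c/n^{2/3} ≫ 1/n is above the triangle threshold p ~ 1/n. Asymptotically E[X] ~ (c³/6)·n^{3(1−α)} = (7³/6)·n^{1} → ∞; triangles are abundant w.h.p.

E[X] ≈ 6175.030; in regime p = Θ(1/n^{2/3}) E[X] diverges (above the triangle threshold p ~ 1/n).


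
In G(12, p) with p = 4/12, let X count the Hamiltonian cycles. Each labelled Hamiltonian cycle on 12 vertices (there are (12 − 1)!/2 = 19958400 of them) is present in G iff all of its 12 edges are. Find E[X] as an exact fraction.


K_12 has (12 − 1)!/2 = 19958400 labelled Hamiltonian cycles.
For each such Hamiltonian cycle H, let X_H = 1 if all 12 edges of H are present in G. Then P[X_H = 1] = p^{12} = (1/3)^{12} = 1/531441.
Summing the indicators: E[X] = Σ_H E[X_H] = 19958400 · p^{12} = 19958400 · 1/531441 = 246400/6561.
Numerically: E[X] ≈ 37.56.

E[X] = 19958400 · (1/3)^{12} = 246400/6561 ≈ 37.56.


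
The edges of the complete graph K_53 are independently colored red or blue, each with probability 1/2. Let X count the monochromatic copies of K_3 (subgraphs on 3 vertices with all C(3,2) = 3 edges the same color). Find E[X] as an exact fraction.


Let X = Σ_S X_S over the C(53, 3) = 23426 subsets S of size 3, where X_S = 1 if the K_3 on S is monochromatic.
For a fixed S, the K_3 on S has C(3, 2) = 3 edges. P[all 3 edges red] = (1/2)^3, and likewise for blue, so P[monochromatic] = 2·(1/2)^3 = 2^{1 − 3} = 1/4.
By linearity of expectation: E[X] = C(53, 3) · 2^{1 − 3} = 23426 · 1/4 = 11713/2.
Numerically: E[X] ≈ 5856.50000.

E[X] = C(53,3)·2^(1−C(3,2)) = 11713/2 ≈ 5856.50000.


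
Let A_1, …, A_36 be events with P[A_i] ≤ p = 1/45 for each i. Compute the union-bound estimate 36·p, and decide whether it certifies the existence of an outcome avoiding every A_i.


Union bound: P[∪_{i=1}^{36} A_i] ≤ Σ_i P[A_i] ≤ 36·p = 36·(1/45) = 4/5.
Numerically: 4/5 ≈ 0.80000.
Is 4/5 < 1? YES.
Since P[∪ A_i] ≤ 4/5 < 1, the complement has P[∩ A_i^c] ≥ 1 − 4/5 = 1/5 > 0, so some outcome avoids every A_i.

36·p = 4/5 ≈ 0.80000; existence CERTIFIED by the union bound.


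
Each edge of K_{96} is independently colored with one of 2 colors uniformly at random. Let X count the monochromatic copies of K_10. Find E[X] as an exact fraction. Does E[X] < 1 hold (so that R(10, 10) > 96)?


E[X] = C(96, 10) · 2^{1 − 45} = 11279926456656 · 2^{−44} = 11279926456656/17592186044416.
As a reduced fraction: E[X] = 704995403541/1099511627776 ≈ 0.6411896.
Is E[X] < 1? YES.
Since E[X] < 1, there exists a 2-coloring of K_{96} with no monochromatic K_10; hence R(10, 10) > 96.

E[X] = 704995403541/1099511627776 ≈ 0.6411896; E[X] < 1, so R(10, 10) > 96.


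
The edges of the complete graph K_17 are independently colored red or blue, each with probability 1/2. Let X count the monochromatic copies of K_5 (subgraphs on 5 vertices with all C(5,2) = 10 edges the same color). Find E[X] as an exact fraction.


Let X = Σ_S X_S over the C(17, 5) = 6188 subsets S of size 5, where X_S = 1 if the K_5 on S is monochromatic.
For a fixed S, the K_5 on S has C(5, 2) = 10 edges. P[all 10 edges red] = (1/2)^10, and likewise for blue, so P[monochromatic] = 2·(1/2)^10 = 2^{1 − 10} = 1/512.
By linearity of expectation: E[X] = C(17, 5) · 2^{1 − 10} = 6188 · 1/512 = 1547/128.
Numerically: E[X] ≈ 12.085938.

E[X] = C(17,5)·2^(1−C(5,2)) = 1547/128 ≈ 12.085938.


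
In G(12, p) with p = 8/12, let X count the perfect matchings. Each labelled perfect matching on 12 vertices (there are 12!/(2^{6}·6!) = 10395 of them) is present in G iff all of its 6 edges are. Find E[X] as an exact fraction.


K_12 has 12!/(2^{6}·6!) = 10395 labelled perfect matchings.
For each such perfect matching H, let X_H = 1 if all 6 edges of H are present in G. Then P[X_H = 1] = p^{6} = (2/3)^{6} = 64/729.
By linearity: E[X] = Σ_H E[X_H] = 10395 · p^{6} = 10395 · 64/729 = 24640/27.
Numerically: E[X] ≈ 912.593.

E[X] = 10395 · (2/3)^{6} = 24640/27 ≈ 912.593.


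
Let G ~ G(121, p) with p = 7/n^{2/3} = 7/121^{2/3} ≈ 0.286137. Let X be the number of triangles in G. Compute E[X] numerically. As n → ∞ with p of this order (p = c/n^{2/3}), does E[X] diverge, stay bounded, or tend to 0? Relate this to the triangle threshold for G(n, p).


Number of potential triangles: C(121, 3) = 287980.
Each occurs with probability p³ ≈ (0.286137)³ ≈ 2.34273615e-02.
By linearity: E[X] = C(121, 3)·p³ ≈ 287980 · 2.34273615e-02 ≈ 6746.611570.
Since α = 2/3 < 1, p = c/n^{2/3} ≫ 1/n is above the triangle threshold p ~ 1/n. Asymptotically E[X] ~ (c³/6)·n^{3(1−α)} = (7³/6)·n^{1} → ∞; triangles are abundant w.h.p.

E[X] ≈ 6746.611570; in regime p = Θ(1/n^{2/3}) E[X] diverges (above the triangle threshold p ~ 1/n).


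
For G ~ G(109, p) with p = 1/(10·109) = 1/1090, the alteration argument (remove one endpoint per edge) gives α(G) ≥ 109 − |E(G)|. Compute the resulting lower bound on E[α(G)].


E[|E(G)|] = C(109, 2)·p = 5886 · (1/1090) = 27/5.
E[α(G)] ≥ n − E[|E(G)|] = 109 − 27/5 = 518/5.
Numerically: ≈ 103.6000.
(This is only a lower bound; the true E[α(G)] may be larger.)

E[α(G)] ≥ 518/5 ≈ 103.6000.


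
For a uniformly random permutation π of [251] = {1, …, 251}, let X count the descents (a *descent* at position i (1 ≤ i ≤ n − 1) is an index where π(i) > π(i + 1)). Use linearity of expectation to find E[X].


Write X = Σ X_I over i = 1, …, 250, with X_I the indicator of one descent.
There are 250 indicators.
For each fixed i, the pair (π(i), π(i+1)) is a uniformly random ordered pair of distinct values from {1, …, 251}; by symmetry P[π(i) > π(i+1)] = 1/2.
By linearity: E[X] = 250 · (1/2) = (251 − 1) · (1/2) = 125 ≈ 125.000.

E[X] = 125 = 125.000.


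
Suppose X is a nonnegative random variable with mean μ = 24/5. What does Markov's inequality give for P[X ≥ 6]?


μ = E[X] = 24/5, a = 6.
Markov: P[X ≥ 6] ≤ μ/a = (24/5)/6 = 4/5.
Numerically: ≈ 0.800000.
(Since a = 6 > μ = 4.800000, the bound 4/5 is < 1 and informative.)

P[X ≥ 6] ≤ 4/5 ≈ 0.800000.


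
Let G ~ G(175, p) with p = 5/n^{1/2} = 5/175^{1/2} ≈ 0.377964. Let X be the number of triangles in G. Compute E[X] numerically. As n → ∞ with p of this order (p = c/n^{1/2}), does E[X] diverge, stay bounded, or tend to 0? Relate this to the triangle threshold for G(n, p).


Number of potential triangles: C(175, 3) = 877975.
Each occurs with probability p³ ≈ (0.377964)³ ≈ 5.39949247e-02.
By linearity: E[X] = C(175, 3)·p³ ≈ 877975 · 5.39949247e-02 ≈ 47406.194027.
Since α = 1/2 < 1, p = c/n^{1/2} ≫ 1/n is above the triangle threshold p ~ 1/n. Asymptotically E[X] ~ (c³/6)·n^{3(1−α)} = (5³/6)·n^{1.5} → ∞; triangles are abundant w.h.p.

E[X] ≈ 47406.194027; in regime p = Θ(1/n^{1/2}) E[X] diverges (above the triangle threshold p ~ 1/n).


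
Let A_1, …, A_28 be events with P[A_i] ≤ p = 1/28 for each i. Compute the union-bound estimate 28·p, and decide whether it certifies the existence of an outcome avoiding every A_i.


Union bound: P[∪_{i=1}^{28} A_i] ≤ Σ_i P[A_i] ≤ 28·p = 28·(1/28) = 1.
Numerically: 1 ≈ 1.000.
Is 1 < 1? NO.
Since the bound 1 is ≥ 1, the union bound is uninformative here; it does NOT by itself certify existence.

28·p = 1 ≈ 1.000; existence NOT certified by the union bound.


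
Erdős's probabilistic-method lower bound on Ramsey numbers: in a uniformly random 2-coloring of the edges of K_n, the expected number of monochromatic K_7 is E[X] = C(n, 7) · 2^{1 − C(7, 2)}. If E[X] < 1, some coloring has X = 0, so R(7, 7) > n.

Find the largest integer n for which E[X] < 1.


We need C(n, 7) · 2^{1 − 21} < 1, i.e. C(n, 7) < 2^{21 − 1} = 1048576.
Check values of n near the boundary:
  n = 26: C(26, 7) = 657800; 657800 < 1048576? YES
  n = 27: C(27, 7) = 888030; 888030 < 1048576? YES
  n = 28: C(28, 7) = 1184040; 1184040 < 1048576? NO
  n = 29: C(29, 7) = 1560780; 1560780 < 1048576? NO
  n = 30: C(30, 7) = 2035800; 2035800 < 1048576? NO
The largest n with C(n, 7) < 1048576 is n = 27 (where E[X] = 444015/524288 ≈ 0.8468914). Hence R(7, 7) > 27, i.e. R(7, 7) ≥ 28.

Largest n = 27; hence R(7, 7) > 27.


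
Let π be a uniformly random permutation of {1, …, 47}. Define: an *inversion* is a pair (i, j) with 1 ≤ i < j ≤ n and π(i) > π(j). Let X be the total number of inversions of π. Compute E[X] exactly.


Write X = Σ X_I over the C(47, 2) = 1081 pairs i < j, with X_I the indicator of one inversion.
There are 1081 indicators.
For each fixed pair i < j, the values π(i) and π(j) are two distinct elements of {1, …, 47} in uniformly random order; by symmetry P[π(i) > π(j)] = 1/2.
By linearity: E[X] = 1081 · (1/2) = C(47, 2) · (1/2) = 1081/2 = 1081/2 ≈ 540.50000.

E[X] = 1081/2 = 540.50000.


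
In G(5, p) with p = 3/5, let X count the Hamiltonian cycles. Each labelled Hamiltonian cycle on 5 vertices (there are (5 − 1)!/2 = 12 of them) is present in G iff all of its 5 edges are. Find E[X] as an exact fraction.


K_5 has (5 − 1)!/2 = 12 labelled Hamiltonian cycles.
For each such Hamiltonian cycle H, let X_H = 1 if all 5 edges of H are present in G. Then P[X_H = 1] = p^{5} = (3/5)^{5} = 243/3125.
By linearity: E[X] = Σ_H E[X_H] = 12 · p^{5} = 12 · 243/3125 = 2916/3125.
Numerically: E[X] ≈ 0.93312.

E[X] = 12 · (3/5)^{5} = 2916/3125 ≈ 0.93312.


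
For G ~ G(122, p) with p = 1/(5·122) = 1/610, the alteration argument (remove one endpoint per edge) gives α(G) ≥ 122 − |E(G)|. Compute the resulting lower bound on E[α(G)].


E[|E(G)|] = C(122, 2)·p = 7381 · (1/610) = 121/10.
E[α(G)] ≥ n − E[|E(G)|] = 122 − 121/10 = 1099/10.
Numerically: ≈ 109.900.
(This is only a lower bound; the true E[α(G)] may be larger.)

E[α(G)] ≥ 1099/10 ≈ 109.900.


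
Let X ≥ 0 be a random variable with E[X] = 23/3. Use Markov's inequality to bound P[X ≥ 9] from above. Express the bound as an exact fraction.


μ = E[X] = 23/3, a = 9.
Markov: P[X ≥ 9] ≤ μ/a = (23/3)/9 = 23/27.
Numerically: ≈ 0.851852.
(Since a = 9 > μ = 7.666667, the bound 23/27 is < 1 and informative.)

P[X ≥ 9] ≤ 23/27 ≈ 0.851852.


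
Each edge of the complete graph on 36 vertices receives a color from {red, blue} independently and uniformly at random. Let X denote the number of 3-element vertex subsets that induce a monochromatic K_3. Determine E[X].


Let X = Σ_S X_S over the C(36, 3) = 7140 subsets S of size 3, where X_S = 1 if the K_3 on S is monochromatic.
For a fixed S, the K_3 on S has C(3, 2) = 3 edges. P[all 3 edges red] = (1/2)^3, and likewise for blue, so P[monochromatic] = 2·(1/2)^3 = 2^{1 − 3} = 1/4.
By linearity of expectation: E[X] = C(36, 3) · 2^{1 − 3} = 7140 · 1/4 = 1785.
Numerically: E[X] ≈ 1785.00000.

E[X] = C(36,3)·2^(1−C(3,2)) = 1785 ≈ 1785.00000.


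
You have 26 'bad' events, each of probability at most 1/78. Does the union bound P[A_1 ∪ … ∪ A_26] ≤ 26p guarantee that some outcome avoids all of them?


Union bound: P[∪_{i=1}^{26} A_i] ≤ Σ_i P[A_i] ≤ 26·p = 26·(1/78) = 1/3.
Numerically: 1/3 ≈ 0.3333.
Is 1/3 < 1? YES.
Since P[∪ A_i] ≤ 1/3 < 1, the complement has P[∩ A_i^c] ≥ 1 − 1/3 = 2/3 > 0, so some outcome avoids every A_i.

26·p = 1/3 ≈ 0.3333; existence CERTIFIED by the union bound.


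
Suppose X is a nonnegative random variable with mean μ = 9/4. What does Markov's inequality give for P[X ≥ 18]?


μ = E[X] = 9/4, a = 18.
Markov: P[X ≥ 18] ≤ μ/a = (9/4)/18 = 1/8.
Numerically: ≈ 0.125000.
(Since a = 18 > μ = 2.250000, the bound 1/8 is < 1 and informative.)

P[X ≥ 18] ≤ 1/8 ≈ 0.125000.


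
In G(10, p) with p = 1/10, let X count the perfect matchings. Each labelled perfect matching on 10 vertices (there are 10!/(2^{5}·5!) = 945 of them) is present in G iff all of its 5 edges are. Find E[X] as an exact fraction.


K_10 has 10!/(2^{5}·5!) = 945 labelled perfect matchings.
For each such perfect matching H, let X_H = 1 if all 5 edges of H are present in G. Then P[X_H = 1] = p^{5} = (1/10)^{5} = 1/100000.
Summing the indicators: E[X] = Σ_H E[X_H] = 945 · p^{5} = 945 · 1/100000 = 189/20000.
Numerically: E[X] ≈ 0.00945.

E[X] = 945 · (1/10)^{5} = 189/20000 ≈ 0.00945.


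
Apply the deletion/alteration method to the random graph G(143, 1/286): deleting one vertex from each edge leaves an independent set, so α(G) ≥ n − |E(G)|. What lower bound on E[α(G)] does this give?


E[|E(G)|] = C(143, 2)·p = 10153 · (1/286) = 71/2.
E[α(G)] ≥ n − E[|E(G)|] = 143 − 71/2 = 215/2.
Numerically: ≈ 107.5000.
(This is only a lower bound; the true E[α(G)] may be larger.)

E[α(G)] ≥ 215/2 ≈ 107.5000.


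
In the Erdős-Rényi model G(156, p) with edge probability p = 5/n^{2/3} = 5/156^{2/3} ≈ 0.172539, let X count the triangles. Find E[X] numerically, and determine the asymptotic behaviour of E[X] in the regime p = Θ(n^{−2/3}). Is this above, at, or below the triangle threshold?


Number of potential triangles: C(156, 3) = 620620.
Each occurs with probability p³ ≈ (0.172539)³ ≈ 5.13642341e-03.
By linearity: E[X] = C(156, 3)·p³ ≈ 620620 · 5.13642341e-03 ≈ 3187.767094.
Since α = 2/3 < 1, p = c/n^{2/3} ≫ 1/n is above the triangle threshold p ~ 1/n. Asymptotically E[X] ~ (c³/6)·n^{3(1−α)} = (5³/6)·n^{1} → ∞; triangles are abundant w.h.p.

E[X] ≈ 3187.767094; in regime p = Θ(1/n^{2/3}) E[X] diverges (above the triangle threshold p ~ 1/n).
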